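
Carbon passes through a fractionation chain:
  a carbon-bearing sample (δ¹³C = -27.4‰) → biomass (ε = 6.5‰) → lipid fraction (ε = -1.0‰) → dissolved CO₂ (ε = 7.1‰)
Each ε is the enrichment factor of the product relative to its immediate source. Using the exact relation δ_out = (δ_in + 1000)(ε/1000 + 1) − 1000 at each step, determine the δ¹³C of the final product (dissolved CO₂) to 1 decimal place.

step 1: δ = (-27.40 + 1000)·(6.5/1000 + 1) − 1000 = -21.08‰
step 2: δ = (-21.08 + 1000)·(-1.0/1000 + 1) − 1000 = -22.06‰
step 3: δ = (-22.06 + 1000)·(7.1/1000 + 1) − 1000 = -15.11‰

-15.1‰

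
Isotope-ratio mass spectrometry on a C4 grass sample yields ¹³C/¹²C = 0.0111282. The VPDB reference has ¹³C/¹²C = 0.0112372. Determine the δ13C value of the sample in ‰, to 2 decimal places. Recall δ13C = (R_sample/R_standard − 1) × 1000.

-9.70‰

δ13C = (R_sample / R_standard − 1) × 1000
R_sample / R_standard = 0.0111282 / 0.0112372 = 0.990300
δ13C = (0.990300 − 1) × 1000 = -9.700‰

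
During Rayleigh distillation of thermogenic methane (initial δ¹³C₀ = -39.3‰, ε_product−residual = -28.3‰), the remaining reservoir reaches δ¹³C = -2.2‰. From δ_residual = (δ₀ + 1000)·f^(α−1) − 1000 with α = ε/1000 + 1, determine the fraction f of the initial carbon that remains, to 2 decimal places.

0.26

α − 1 = ε/1000 = -0.0283
(δ_res + 1000)/(δ₀ + 1000) = (-2.2 + 1000)/(-39.3 + 1000) = 997.8/960.7 = 1.038618
f = 1.038618^(1/-0.0283) = exp(ln(1.038618)/-0.0283) = exp(0.03789/-0.0283)
f = exp(-1.3389) = 0.2621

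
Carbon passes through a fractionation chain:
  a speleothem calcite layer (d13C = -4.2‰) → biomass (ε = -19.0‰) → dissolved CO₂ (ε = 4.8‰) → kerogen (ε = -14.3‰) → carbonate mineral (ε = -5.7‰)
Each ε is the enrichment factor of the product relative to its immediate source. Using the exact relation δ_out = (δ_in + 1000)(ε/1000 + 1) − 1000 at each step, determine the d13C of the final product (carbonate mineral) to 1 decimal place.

-38.0‰

step 1: δ = (-4.20 + 1000)·(-19.0/1000 + 1) − 1000 = -23.12‰
step 2: δ = (-23.12 + 1000)·(4.8/1000 + 1) − 1000 = -18.43‰
step 3: δ = (-18.43 + 1000)·(-14.3/1000 + 1) − 1000 = -32.47‰
step 4: δ = (-32.47 + 1000)·(-5.7/1000 + 1) − 1000 = -37.98‰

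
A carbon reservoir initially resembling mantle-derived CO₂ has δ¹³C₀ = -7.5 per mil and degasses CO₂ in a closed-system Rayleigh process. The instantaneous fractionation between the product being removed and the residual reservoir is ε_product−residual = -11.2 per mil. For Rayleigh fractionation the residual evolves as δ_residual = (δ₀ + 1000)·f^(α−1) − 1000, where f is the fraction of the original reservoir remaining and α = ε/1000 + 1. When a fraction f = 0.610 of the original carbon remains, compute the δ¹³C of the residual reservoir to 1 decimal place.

Rayleigh residual: δ_res = (δ₀ + 1000)·f^(α−1) − 1000
α = ε/1000 + 1 = 0.98880, so α − 1 = -0.01120
f^(α−1) = 0.610^(-0.01120) = 1.005551
δ_res = (-7.5 + 1000) × 1.005551 − 1000 = 998.010 − 1000 = -1.99 per mil

-2.0 per mil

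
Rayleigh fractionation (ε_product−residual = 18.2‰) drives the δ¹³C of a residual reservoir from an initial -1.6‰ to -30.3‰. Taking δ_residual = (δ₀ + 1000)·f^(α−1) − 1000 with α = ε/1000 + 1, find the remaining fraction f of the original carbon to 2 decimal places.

α − 1 = ε/1000 = 0.0182
(δ_res + 1000)/(δ₀ + 1000) = (-30.3 + 1000)/(-1.6 + 1000) = 969.7/998.4 = 0.971254
f = 0.971254^(1/0.0182) = exp(ln(0.971254)/0.0182) = exp(-0.02917/0.0182)
f = exp(-1.6026) = 0.2014

0.20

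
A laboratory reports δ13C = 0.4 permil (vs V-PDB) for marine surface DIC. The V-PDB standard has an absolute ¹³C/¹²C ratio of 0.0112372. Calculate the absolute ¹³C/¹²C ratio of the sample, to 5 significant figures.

0.011242

R_sample = R_standard × (δ13C/1000 + 1)
R_sample = 0.0112372 × (0.4/1000 + 1) = 0.0112372 × 1.000400
R_sample = 0.0112417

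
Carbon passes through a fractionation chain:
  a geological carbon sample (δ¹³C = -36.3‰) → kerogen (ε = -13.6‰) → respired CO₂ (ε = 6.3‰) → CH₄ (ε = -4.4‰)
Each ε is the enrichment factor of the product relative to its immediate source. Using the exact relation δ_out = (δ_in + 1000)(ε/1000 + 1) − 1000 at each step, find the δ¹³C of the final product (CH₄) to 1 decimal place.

step 1: δ = (-36.30 + 1000)·(-13.6/1000 + 1) − 1000 = -49.41‰
step 2: δ = (-49.41 + 1000)·(6.3/1000 + 1) − 1000 = -43.42‰
step 3: δ = (-43.42 + 1000)·(-4.4/1000 + 1) − 1000 = -47.63‰

-47.6‰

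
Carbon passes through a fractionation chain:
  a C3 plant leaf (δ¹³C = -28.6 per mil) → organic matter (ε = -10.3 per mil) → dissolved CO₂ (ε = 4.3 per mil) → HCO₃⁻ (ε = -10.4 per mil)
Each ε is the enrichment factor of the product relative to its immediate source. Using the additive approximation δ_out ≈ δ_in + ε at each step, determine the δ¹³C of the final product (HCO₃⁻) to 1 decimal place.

step 1: δ ≈ -28.6 + (-10.3) = -38.9 per mil
step 2: δ ≈ -38.9 + (4.3) = -34.6 per mil
step 3: δ ≈ -34.6 + (-10.4) = -45.0 per mil

-45.0 per mil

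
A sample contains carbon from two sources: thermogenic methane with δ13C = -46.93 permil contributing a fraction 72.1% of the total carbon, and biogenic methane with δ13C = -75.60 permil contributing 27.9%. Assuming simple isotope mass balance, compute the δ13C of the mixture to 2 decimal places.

-54.93 permil

δ_mix = f_A·δ_A + f_B·δ_B
δ_mix = 0.721 × (-46.93) + 0.279 × (-75.60)
δ_mix = -33.837 + -21.092 = -54.929 permil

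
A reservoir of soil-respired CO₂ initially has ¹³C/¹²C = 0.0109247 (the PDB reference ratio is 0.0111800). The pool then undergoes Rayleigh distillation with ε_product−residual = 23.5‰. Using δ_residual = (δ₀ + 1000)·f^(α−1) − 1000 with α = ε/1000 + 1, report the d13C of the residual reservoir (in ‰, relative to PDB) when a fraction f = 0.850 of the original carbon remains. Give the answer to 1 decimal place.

δ₀ = (0.0109247/0.0111800 − 1)×1000 = (0.977165 − 1)×1000 = -22.835‰
α − 1 = ε/1000 = 0.0235
f^(α−1) = 0.850^(0.0235) = 0.996188
δ_res = (-22.835 + 1000) × 0.996188 − 1000 = 973.440 − 1000 = -26.56‰

-26.6‰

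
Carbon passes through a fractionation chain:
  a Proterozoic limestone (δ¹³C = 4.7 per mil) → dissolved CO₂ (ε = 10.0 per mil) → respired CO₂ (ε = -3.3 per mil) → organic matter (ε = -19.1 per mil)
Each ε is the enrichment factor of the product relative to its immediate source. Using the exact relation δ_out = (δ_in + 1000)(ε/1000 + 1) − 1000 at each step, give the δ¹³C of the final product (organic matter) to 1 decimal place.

-7.9 per mil

step 1: δ = (4.70 + 1000)·(10.0/1000 + 1) − 1000 = 14.75 per mil
step 2: δ = (14.75 + 1000)·(-3.3/1000 + 1) − 1000 = 11.40 per mil
step 3: δ = (11.40 + 1000)·(-19.1/1000 + 1) − 1000 = -7.92 per mil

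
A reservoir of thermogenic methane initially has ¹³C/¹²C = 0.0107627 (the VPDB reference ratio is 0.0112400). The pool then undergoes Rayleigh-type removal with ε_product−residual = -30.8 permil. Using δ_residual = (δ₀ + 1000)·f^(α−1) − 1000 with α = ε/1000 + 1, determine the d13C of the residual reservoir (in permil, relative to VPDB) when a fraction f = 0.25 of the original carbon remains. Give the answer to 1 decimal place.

-0.7 permil

δ₀ = (0.0107627/0.0112400 − 1)×1000 = (0.957536 − 1)×1000 = -42.464 permil
α − 1 = ε/1000 = -0.0308
f^(α−1) = 0.25^(-0.0308) = 1.043623
δ_res = (-42.464 + 1000) × 1.043623 − 1000 = 999.306 − 1000 = -0.69 permil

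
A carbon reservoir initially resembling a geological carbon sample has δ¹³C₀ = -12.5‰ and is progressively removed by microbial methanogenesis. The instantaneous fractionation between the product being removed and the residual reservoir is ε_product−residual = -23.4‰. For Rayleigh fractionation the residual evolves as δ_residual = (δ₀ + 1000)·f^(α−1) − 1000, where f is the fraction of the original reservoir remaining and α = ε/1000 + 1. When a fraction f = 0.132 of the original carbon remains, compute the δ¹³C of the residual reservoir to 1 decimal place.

Rayleigh residual: δ_res = (δ₀ + 1000)·f^(α−1) − 1000
α = ε/1000 + 1 = 0.97660, so α − 1 = -0.02340
f^(α−1) = 0.132^(-0.02340) = 1.048524
δ_res = (-12.5 + 1000) × 1.048524 − 1000 = 1035.418 − 1000 = 35.42‰

35.4‰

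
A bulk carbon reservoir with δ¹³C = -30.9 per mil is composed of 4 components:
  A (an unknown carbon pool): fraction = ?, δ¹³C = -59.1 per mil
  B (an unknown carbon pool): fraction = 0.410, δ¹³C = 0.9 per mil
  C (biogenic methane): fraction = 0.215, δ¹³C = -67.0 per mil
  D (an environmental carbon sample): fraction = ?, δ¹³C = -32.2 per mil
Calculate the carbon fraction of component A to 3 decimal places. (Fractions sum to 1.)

Let f_A and f_D be the unknown fractions; fractions sum to 1 so f_A + f_D = 0.375.
Mass balance: Σ fᵢ·δᵢ = δ_bulk ⇒ f_A·(-59.1) + f_D·(-32.2) = -30.9 − (-14.036) = -16.864
Substitute f_D = 0.375 − f_A:
f_A·(-59.1 − -32.2) = -16.864 − 0.375×(-32.2) = -4.789
f_A = -4.789 / -26.9 = 0.1780

0.178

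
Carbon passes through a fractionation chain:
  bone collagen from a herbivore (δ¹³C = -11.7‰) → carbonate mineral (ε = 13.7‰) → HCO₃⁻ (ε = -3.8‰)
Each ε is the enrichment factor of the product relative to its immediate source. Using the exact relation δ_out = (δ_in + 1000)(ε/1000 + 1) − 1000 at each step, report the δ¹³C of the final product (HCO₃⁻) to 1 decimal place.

-2.0‰

step 1: δ = (-11.70 + 1000)·(13.7/1000 + 1) − 1000 = 1.84‰
step 2: δ = (1.84 + 1000)·(-3.8/1000 + 1) − 1000 = -1.97‰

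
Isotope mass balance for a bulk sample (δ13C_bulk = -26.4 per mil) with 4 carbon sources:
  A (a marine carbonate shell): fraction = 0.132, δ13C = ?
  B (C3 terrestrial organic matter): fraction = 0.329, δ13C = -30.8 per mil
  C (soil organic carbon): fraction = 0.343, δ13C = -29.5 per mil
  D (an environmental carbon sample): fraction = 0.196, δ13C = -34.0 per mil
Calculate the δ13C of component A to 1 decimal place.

3.9 per mil

Isotope mass balance: δ_bulk = Σ fᵢ·δᵢ.
-26.4 = 0.132×δ_A + 0.329×(-30.8) + 0.343×(-29.5) + 0.196×(-34.0)
0.132·δ_A = -26.4 − (-26.916) = 0.516
δ_A = 0.516 / 0.132 = 3.91 per mil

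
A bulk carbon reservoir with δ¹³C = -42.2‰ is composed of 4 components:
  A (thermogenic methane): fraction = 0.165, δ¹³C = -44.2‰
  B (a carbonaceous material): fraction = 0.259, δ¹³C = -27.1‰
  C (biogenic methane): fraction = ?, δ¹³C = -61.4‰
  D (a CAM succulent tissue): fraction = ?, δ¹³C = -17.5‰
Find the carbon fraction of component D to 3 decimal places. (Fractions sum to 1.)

0.170

Let f_D and f_C be the unknown fractions; fractions sum to 1 so f_D + f_C = 0.576.
Mass balance: Σ fᵢ·δᵢ = δ_bulk ⇒ f_D·(-17.5) + f_C·(-61.4) = -42.2 − (-14.312) = -27.888
Substitute f_C = 0.576 − f_D:
f_D·(-17.5 − -61.4) = -27.888 − 0.576×(-61.4) = 7.478
f_D = 7.478 / 43.9 = 0.1703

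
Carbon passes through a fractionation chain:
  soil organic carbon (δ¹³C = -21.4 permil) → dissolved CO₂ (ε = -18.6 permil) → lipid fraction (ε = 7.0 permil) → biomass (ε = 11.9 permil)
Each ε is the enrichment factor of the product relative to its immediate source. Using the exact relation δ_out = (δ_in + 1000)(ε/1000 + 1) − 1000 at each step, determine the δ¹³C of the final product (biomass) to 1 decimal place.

step 1: δ = (-21.40 + 1000)·(-18.6/1000 + 1) − 1000 = -39.60 permil
step 2: δ = (-39.60 + 1000)·(7.0/1000 + 1) − 1000 = -32.88 permil
step 3: δ = (-32.88 + 1000)·(11.9/1000 + 1) − 1000 = -21.37 permil

-21.4 permil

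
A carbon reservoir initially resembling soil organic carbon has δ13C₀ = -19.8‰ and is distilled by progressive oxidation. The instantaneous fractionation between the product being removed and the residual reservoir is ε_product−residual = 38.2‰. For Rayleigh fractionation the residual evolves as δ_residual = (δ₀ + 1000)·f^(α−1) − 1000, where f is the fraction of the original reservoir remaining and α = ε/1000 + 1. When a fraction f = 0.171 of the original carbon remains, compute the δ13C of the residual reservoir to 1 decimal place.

Rayleigh residual: δ_res = (δ₀ + 1000)·f^(α−1) − 1000
α = ε/1000 + 1 = 1.03820, so α − 1 = 0.03820
f^(α−1) = 0.171^(0.03820) = 0.934761
δ_res = (-19.8 + 1000) × 0.934761 − 1000 = 916.252 − 1000 = -83.75‰

-83.7‰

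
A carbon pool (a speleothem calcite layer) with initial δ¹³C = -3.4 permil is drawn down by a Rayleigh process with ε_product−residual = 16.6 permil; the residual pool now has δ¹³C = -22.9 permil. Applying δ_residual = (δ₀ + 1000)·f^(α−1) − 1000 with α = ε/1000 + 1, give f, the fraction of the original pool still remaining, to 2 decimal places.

α − 1 = ε/1000 = 0.0166
(δ_res + 1000)/(δ₀ + 1000) = (-22.9 + 1000)/(-3.4 + 1000) = 977.1/996.6 = 0.980433
f = 0.980433^(1/0.0166) = exp(ln(0.980433)/0.0166) = exp(-0.01976/0.0166)
f = exp(-1.1904) = 0.3041

0.30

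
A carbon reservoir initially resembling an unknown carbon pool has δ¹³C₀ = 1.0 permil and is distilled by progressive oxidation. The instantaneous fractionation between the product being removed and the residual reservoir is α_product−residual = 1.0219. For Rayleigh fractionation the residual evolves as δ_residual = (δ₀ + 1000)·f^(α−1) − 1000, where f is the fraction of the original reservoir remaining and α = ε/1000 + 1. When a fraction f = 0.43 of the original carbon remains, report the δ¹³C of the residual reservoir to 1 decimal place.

Rayleigh residual: δ_res = (δ₀ + 1000)·f^(α−1) − 1000
α − 1 = 0.02190
f^(α−1) = 0.43^(0.02190) = 0.981687
δ_res = (1.0 + 1000) × 0.981687 − 1000 = 982.669 − 1000 = -17.33 permil

-17.3 permil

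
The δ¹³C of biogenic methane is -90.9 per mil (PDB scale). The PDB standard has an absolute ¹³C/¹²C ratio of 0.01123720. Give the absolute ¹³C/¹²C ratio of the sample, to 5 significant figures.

0.010216

R_sample = R_standard × (δ¹³C/1000 + 1)
R_sample = 0.01123720 × (-90.9/1000 + 1) = 0.01123720 × 0.909100
R_sample = 0.0102157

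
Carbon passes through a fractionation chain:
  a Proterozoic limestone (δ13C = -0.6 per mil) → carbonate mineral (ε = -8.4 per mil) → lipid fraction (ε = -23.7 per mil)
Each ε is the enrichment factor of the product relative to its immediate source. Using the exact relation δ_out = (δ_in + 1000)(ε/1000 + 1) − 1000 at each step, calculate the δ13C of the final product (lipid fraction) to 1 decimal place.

step 1: δ = (-0.60 + 1000)·(-8.4/1000 + 1) − 1000 = -8.99 per mil
step 2: δ = (-8.99 + 1000)·(-23.7/1000 + 1) − 1000 = -32.48 per mil

-32.5 per mil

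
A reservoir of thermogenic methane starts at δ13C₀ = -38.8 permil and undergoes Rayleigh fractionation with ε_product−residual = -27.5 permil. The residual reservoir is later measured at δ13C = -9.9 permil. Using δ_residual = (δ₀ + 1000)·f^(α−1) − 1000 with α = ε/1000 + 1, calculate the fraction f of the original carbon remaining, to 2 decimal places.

α − 1 = ε/1000 = -0.0275
(δ_res + 1000)/(δ₀ + 1000) = (-9.9 + 1000)/(-38.8 + 1000) = 990.1/961.2 = 1.030067
f = 1.030067^(1/-0.0275) = exp(ln(1.030067)/-0.0275) = exp(0.02962/-0.0275)
f = exp(-1.0772) = 0.3405

0.34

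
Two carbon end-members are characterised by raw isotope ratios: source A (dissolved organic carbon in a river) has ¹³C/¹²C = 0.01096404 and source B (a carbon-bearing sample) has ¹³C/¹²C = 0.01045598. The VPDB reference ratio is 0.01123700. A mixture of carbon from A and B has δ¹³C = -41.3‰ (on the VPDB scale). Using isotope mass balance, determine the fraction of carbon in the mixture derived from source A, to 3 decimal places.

0.624

δ_A = (0.01096404/0.01123700 − 1)×1000 = (0.975709 − 1)×1000 = -24.291‰
δ_B = (0.01045598/0.01123700 − 1)×1000 = (0.930496 − 1)×1000 = -69.504‰
f_A = (δ_mix − δ_B)/(δ_A − δ_B) = (-41.3 − (-69.504))/(-24.291 − (-69.504))
f_A = 28.204 / 45.213 = 0.6238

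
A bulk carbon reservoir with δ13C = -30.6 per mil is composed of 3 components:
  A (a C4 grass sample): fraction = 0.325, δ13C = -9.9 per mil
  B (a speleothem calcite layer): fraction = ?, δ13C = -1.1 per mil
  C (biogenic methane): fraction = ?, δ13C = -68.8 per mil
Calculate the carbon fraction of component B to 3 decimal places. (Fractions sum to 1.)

0.281

Let f_B and f_C be the unknown fractions; fractions sum to 1 so f_B + f_C = 0.675.
Mass balance: Σ fᵢ·δᵢ = δ_bulk ⇒ f_B·(-1.1) + f_C·(-68.8) = -30.6 − (-3.218) = -27.383
Substitute f_C = 0.675 − f_B:
f_B·(-1.1 − -68.8) = -27.383 − 0.675×(-68.8) = 19.057
f_B = 19.057 / 67.7 = 0.2815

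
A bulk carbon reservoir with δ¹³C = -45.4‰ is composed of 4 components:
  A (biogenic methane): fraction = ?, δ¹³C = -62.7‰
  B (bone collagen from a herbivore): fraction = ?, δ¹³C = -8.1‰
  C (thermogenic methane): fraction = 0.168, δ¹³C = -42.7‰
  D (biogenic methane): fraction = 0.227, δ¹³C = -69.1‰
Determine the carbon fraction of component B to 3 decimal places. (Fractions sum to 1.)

Let f_B and f_A be the unknown fractions; fractions sum to 1 so f_B + f_A = 0.605.
Mass balance: Σ fᵢ·δᵢ = δ_bulk ⇒ f_B·(-8.1) + f_A·(-62.7) = -45.4 − (-22.859) = -22.541
Substitute f_A = 0.605 − f_B:
f_B·(-8.1 − -62.7) = -22.541 − 0.605×(-62.7) = 15.393
f_B = 15.393 / 54.6 = 0.2819

0.282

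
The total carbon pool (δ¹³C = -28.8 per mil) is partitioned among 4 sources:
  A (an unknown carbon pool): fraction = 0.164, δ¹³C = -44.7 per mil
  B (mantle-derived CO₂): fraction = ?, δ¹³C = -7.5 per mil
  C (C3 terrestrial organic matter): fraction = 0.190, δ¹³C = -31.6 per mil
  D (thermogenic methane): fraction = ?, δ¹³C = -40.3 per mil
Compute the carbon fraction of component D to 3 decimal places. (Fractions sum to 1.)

Let f_D and f_B be the unknown fractions; fractions sum to 1 so f_D + f_B = 0.646.
Mass balance: Σ fᵢ·δᵢ = δ_bulk ⇒ f_D·(-40.3) + f_B·(-7.5) = -28.8 − (-13.335) = -15.465
Substitute f_B = 0.646 − f_D:
f_D·(-40.3 − -7.5) = -15.465 − 0.646×(-7.5) = -10.620
f_D = -10.620 / -32.8 = 0.3238

0.324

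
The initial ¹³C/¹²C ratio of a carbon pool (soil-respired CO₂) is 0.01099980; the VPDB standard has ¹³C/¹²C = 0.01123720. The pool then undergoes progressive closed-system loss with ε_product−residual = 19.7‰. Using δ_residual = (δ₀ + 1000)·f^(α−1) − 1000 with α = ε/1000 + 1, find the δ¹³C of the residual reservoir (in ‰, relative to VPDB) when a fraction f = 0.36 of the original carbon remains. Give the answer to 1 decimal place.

δ₀ = (0.01099980/0.01123720 − 1)×1000 = (0.978874 − 1)×1000 = -21.126‰
α − 1 = ε/1000 = 0.0197
f^(α−1) = 0.36^(0.0197) = 0.980075
δ_res = (-21.126 + 1000) × 0.980075 − 1000 = 959.369 − 1000 = -40.63‰

-40.6‰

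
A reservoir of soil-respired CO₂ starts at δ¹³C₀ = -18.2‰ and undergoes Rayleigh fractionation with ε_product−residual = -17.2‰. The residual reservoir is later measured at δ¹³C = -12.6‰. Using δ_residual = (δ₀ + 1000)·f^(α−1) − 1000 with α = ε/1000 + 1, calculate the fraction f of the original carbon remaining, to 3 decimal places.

0.718

α − 1 = ε/1000 = -0.0172
(δ_res + 1000)/(δ₀ + 1000) = (-12.6 + 1000)/(-18.2 + 1000) = 987.4/981.8 = 1.005704
f = 1.005704^(1/-0.0172) = exp(ln(1.005704)/-0.0172) = exp(0.00569/-0.0172)
f = exp(-0.3307) = 0.7184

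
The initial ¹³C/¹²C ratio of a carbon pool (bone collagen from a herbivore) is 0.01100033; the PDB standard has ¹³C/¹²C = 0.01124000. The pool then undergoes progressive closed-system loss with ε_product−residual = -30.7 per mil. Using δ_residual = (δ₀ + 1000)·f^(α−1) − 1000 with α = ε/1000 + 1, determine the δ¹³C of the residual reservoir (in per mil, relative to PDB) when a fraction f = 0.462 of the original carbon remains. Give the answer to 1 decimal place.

2.2 per mil

δ₀ = (0.01100033/0.01124000 − 1)×1000 = (0.978677 − 1)×1000 = -21.323 per mil
α − 1 = ε/1000 = -0.0307
f^(α−1) = 0.462^(-0.0307) = 1.023989
δ_res = (-21.323 + 1000) × 1.023989 − 1000 = 1002.155 − 1000 = 2.15 per mil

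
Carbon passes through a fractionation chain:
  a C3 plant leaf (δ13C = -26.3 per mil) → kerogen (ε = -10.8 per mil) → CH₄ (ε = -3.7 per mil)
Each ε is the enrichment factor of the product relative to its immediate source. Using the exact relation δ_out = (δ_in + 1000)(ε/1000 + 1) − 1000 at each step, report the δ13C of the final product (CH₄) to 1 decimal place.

step 1: δ = (-26.30 + 1000)·(-10.8/1000 + 1) − 1000 = -36.82 per mil
step 2: δ = (-36.82 + 1000)·(-3.7/1000 + 1) − 1000 = -40.38 per mil

-40.4 per mil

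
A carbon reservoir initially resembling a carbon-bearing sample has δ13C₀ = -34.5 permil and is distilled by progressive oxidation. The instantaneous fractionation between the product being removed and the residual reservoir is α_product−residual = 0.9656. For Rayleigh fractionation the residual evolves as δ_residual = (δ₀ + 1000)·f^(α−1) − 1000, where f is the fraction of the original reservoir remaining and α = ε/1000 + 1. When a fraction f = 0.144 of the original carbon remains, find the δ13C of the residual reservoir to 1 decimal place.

Rayleigh residual: δ_res = (δ₀ + 1000)·f^(α−1) − 1000
α − 1 = -0.03440
f^(α−1) = 0.144^(-0.03440) = 1.068938
δ_res = (-34.5 + 1000) × 1.068938 − 1000 = 1032.059 − 1000 = 32.06 permil

32.1 permil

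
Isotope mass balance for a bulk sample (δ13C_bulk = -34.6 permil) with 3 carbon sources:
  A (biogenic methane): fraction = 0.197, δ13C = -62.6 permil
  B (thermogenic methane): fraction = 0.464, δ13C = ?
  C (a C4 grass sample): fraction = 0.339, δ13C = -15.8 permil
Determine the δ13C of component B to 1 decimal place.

-36.4 permil

Isotope mass balance: δ_bulk = Σ fᵢ·δᵢ.
-34.6 = 0.197×(-62.6) + 0.464×δ_B + 0.339×(-15.8)
0.464·δ_B = -34.6 − (-17.688) = -16.912
δ_B = -16.912 / 0.464 = -36.45 permil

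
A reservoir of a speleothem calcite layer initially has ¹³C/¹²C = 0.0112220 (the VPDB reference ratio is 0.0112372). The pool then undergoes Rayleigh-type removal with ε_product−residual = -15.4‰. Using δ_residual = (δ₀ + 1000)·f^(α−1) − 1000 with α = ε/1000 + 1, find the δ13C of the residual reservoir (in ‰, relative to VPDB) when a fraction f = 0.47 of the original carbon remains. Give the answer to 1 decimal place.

δ₀ = (0.0112220/0.0112372 − 1)×1000 = (0.998647 − 1)×1000 = -1.353‰
α − 1 = ε/1000 = -0.0154
f^(α−1) = 0.47^(-0.0154) = 1.011695
δ_res = (-1.353 + 1000) × 1.011695 − 1000 = 1010.327 − 1000 = 10.33‰

10.3‰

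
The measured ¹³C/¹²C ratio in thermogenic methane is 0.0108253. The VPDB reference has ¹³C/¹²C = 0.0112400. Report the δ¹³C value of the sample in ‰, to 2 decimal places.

δ¹³C = (R_sample / R_standard − 1) × 1000
R_sample / R_standard = 0.0108253 / 0.0112400 = 0.963105
δ¹³C = (0.963105 − 1) × 1000 = -36.895‰

-36.90‰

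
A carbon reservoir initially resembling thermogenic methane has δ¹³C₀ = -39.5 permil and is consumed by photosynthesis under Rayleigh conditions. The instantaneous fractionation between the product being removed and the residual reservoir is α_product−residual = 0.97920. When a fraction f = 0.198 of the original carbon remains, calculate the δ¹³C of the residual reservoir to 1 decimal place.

-6.6 permil

Rayleigh residual: δ_res = (δ₀ + 1000)·f^(α−1) − 1000
α − 1 = -0.02080
f^(α−1) = 0.198^(-0.02080) = 1.034259
δ_res = (-39.5 + 1000) × 1.034259 − 1000 = 993.406 − 1000 = -6.59 permil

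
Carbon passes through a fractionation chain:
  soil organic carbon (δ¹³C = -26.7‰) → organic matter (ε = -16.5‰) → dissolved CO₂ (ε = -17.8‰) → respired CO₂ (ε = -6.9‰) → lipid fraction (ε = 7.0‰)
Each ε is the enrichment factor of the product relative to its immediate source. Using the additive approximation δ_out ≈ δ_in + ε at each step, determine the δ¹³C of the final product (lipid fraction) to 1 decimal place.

-60.9‰

step 1: δ ≈ -26.7 + (-16.5) = -43.2‰
step 2: δ ≈ -43.2 + (-17.8) = -61.0‰
step 3: δ ≈ -61.0 + (-6.9) = -67.9‰
step 4: δ ≈ -67.9 + (7.0) = -60.9‰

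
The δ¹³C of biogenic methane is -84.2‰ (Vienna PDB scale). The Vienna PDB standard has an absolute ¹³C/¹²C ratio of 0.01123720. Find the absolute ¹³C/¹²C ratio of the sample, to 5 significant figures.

0.010291

R_sample = R_standard × (δ¹³C/1000 + 1)
R_sample = 0.01123720 × (-84.2/1000 + 1) = 0.01123720 × 0.915800
R_sample = 0.0102910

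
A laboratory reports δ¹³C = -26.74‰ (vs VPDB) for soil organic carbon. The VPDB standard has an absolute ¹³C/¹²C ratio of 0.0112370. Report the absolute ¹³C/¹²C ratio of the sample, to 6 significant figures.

0.0109365

R_sample = R_standard × (δ¹³C/1000 + 1)
R_sample = 0.0112370 × (-26.74/1000 + 1) = 0.0112370 × 0.973260
R_sample = 0.0109365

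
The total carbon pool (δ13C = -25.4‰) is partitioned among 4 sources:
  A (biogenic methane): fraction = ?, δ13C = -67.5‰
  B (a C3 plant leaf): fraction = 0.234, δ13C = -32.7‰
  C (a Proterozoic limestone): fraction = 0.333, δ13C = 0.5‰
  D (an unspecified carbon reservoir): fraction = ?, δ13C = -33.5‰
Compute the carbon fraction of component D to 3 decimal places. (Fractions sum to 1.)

0.333

Let f_D and f_A be the unknown fractions; fractions sum to 1 so f_D + f_A = 0.433.
Mass balance: Σ fᵢ·δᵢ = δ_bulk ⇒ f_D·(-33.5) + f_A·(-67.5) = -25.4 − (-7.485) = -17.915
Substitute f_A = 0.433 − f_D:
f_D·(-33.5 − -67.5) = -17.915 − 0.433×(-67.5) = 11.313
f_D = 11.313 / 34.0 = 0.3327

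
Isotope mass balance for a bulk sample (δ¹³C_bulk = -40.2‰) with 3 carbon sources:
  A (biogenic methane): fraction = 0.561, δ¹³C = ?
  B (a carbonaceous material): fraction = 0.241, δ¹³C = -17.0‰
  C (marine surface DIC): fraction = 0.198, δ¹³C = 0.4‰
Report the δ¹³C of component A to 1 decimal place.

Isotope mass balance: δ_bulk = Σ fᵢ·δᵢ.
-40.2 = 0.561×δ_A + 0.241×(-17.0) + 0.198×(0.4)
0.561·δ_A = -40.2 − (-4.018) = -36.182
δ_A = -36.182 / 0.561 = -64.50‰

-64.5‰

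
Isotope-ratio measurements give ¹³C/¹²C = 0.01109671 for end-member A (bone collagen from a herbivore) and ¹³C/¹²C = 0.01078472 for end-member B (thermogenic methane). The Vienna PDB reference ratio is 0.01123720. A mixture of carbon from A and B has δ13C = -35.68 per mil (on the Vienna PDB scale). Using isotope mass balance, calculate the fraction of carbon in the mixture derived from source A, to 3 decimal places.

0.165

δ_A = (0.01109671/0.01123720 − 1)×1000 = (0.987498 − 1)×1000 = -12.502 per mil
δ_B = (0.01078472/0.01123720 − 1)×1000 = (0.959734 − 1)×1000 = -40.266 per mil
f_A = (δ_mix − δ_B)/(δ_A − δ_B) = (-35.68 − (-40.266))/(-12.502 − (-40.266))
f_A = 4.586 / 27.764 = 0.1652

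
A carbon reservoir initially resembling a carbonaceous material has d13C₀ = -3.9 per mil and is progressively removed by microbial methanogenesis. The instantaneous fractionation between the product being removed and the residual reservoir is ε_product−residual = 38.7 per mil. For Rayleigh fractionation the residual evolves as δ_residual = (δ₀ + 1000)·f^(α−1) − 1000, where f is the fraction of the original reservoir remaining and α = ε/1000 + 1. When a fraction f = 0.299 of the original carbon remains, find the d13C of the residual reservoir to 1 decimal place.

-49.4 per mil

Rayleigh residual: δ_res = (δ₀ + 1000)·f^(α−1) − 1000
α = ε/1000 + 1 = 1.03870, so α − 1 = 0.03870
f^(α−1) = 0.299^(0.03870) = 0.954352
δ_res = (-3.9 + 1000) × 0.954352 − 1000 = 950.630 − 1000 = -49.37 per mil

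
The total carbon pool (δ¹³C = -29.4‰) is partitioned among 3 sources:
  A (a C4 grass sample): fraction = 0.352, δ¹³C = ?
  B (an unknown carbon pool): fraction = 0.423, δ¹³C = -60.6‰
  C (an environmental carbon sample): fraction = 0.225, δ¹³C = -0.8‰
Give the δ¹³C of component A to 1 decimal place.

-10.2‰

Isotope mass balance: δ_bulk = Σ fᵢ·δᵢ.
-29.4 = 0.352×δ_A + 0.423×(-60.6) + 0.225×(-0.8)
0.352·δ_A = -29.4 − (-25.814) = -3.586
δ_A = -3.586 / 0.352 = -10.19‰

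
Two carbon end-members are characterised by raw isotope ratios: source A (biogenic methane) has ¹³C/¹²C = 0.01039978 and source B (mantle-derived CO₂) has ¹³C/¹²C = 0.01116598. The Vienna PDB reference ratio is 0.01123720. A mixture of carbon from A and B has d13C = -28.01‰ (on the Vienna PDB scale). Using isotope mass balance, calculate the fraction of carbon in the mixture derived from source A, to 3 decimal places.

0.318

δ_A = (0.01039978/0.01123720 − 1)×1000 = (0.925478 − 1)×1000 = -74.522‰
δ_B = (0.01116598/0.01123720 − 1)×1000 = (0.993662 − 1)×1000 = -6.338‰
f_A = (δ_mix − δ_B)/(δ_A − δ_B) = (-28.01 − (-6.338))/(-74.522 − (-6.338))
f_A = -21.672 / -68.184 = 0.3178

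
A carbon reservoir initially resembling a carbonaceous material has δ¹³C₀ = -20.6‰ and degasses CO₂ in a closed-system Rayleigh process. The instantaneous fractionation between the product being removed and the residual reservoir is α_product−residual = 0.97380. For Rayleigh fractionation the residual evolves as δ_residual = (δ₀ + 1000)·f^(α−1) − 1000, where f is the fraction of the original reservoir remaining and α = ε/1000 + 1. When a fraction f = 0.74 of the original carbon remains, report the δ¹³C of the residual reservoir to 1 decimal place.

-12.8‰

Rayleigh residual: δ_res = (δ₀ + 1000)·f^(α−1) − 1000
α − 1 = -0.02620
f^(α−1) = 0.74^(-0.02620) = 1.007920
δ_res = (-20.6 + 1000) × 1.007920 − 1000 = 987.157 − 1000 = -12.84‰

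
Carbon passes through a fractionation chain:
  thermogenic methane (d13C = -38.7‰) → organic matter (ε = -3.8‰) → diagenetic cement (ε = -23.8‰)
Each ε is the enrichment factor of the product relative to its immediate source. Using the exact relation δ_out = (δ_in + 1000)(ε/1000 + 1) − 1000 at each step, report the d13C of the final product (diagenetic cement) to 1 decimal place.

-65.1‰

step 1: δ = (-38.70 + 1000)·(-3.8/1000 + 1) − 1000 = -42.35‰
step 2: δ = (-42.35 + 1000)·(-23.8/1000 + 1) − 1000 = -65.14‰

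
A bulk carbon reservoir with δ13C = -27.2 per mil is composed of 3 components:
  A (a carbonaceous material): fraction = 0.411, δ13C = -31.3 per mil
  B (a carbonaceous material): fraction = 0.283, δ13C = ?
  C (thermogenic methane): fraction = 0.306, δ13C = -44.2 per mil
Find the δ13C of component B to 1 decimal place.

-2.9 per mil

Isotope mass balance: δ_bulk = Σ fᵢ·δᵢ.
-27.2 = 0.411×(-31.3) + 0.283×δ_B + 0.306×(-44.2)
0.283·δ_B = -27.2 − (-26.389) = -0.811
δ_B = -0.811 / 0.283 = -2.86 per mil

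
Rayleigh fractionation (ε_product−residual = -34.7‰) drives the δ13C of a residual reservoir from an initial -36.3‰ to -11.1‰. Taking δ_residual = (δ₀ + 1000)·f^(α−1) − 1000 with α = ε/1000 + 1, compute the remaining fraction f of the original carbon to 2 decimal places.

α − 1 = ε/1000 = -0.0347
(δ_res + 1000)/(δ₀ + 1000) = (-11.1 + 1000)/(-36.3 + 1000) = 988.9/963.7 = 1.026149
f = 1.026149^(1/-0.0347) = exp(ln(1.026149)/-0.0347) = exp(0.02581/-0.0347)
f = exp(-0.7439) = 0.4753

0.48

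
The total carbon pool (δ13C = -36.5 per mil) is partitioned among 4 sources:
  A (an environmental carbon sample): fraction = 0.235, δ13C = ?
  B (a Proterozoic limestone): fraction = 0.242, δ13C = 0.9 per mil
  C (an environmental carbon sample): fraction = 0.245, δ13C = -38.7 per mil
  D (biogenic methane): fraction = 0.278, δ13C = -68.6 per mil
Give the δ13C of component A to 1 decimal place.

Isotope mass balance: δ_bulk = Σ fᵢ·δᵢ.
-36.5 = 0.235×δ_A + 0.242×(0.9) + 0.245×(-38.7) + 0.278×(-68.6)
0.235·δ_A = -36.5 − (-28.334) = -8.166
δ_A = -8.166 / 0.235 = -34.75 per mil

-34.7 per mil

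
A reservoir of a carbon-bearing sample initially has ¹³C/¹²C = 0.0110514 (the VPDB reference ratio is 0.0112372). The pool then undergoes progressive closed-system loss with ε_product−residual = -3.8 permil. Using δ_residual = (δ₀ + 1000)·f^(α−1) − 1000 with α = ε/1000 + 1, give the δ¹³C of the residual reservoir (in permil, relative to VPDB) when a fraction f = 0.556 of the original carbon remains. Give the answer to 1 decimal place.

-14.3 permil

δ₀ = (0.0110514/0.0112372 − 1)×1000 = (0.983466 − 1)×1000 = -16.534 permil
α − 1 = ε/1000 = -0.0038
f^(α−1) = 0.556^(-0.0038) = 1.002233
δ_res = (-16.534 + 1000) × 1.002233 − 1000 = 985.662 − 1000 = -14.34 permil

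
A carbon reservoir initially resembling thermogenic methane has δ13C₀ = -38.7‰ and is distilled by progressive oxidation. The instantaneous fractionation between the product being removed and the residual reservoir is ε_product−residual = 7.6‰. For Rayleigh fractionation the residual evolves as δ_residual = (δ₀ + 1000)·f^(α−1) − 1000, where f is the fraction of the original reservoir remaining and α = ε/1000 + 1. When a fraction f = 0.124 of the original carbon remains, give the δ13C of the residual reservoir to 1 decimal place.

Rayleigh residual: δ_res = (δ₀ + 1000)·f^(α−1) − 1000
α = ε/1000 + 1 = 1.00760, so α − 1 = 0.00760
f^(α−1) = 0.124^(0.00760) = 0.984260
δ_res = (-38.7 + 1000) × 0.984260 − 1000 = 946.170 − 1000 = -53.83‰

-53.8‰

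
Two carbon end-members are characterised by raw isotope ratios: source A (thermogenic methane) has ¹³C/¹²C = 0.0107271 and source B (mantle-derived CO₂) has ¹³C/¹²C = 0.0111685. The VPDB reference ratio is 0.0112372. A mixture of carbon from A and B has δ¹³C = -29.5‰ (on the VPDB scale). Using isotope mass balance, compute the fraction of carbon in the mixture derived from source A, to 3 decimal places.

0.595

δ_A = (0.0107271/0.0112372 − 1)×1000 = (0.954606 − 1)×1000 = -45.394‰
δ_B = (0.0111685/0.0112372 − 1)×1000 = (0.993886 − 1)×1000 = -6.114‰
f_A = (δ_mix − δ_B)/(δ_A − δ_B) = (-29.5 − (-6.114))/(-45.394 − (-6.114))
f_A = -23.386 / -39.280 = 0.5954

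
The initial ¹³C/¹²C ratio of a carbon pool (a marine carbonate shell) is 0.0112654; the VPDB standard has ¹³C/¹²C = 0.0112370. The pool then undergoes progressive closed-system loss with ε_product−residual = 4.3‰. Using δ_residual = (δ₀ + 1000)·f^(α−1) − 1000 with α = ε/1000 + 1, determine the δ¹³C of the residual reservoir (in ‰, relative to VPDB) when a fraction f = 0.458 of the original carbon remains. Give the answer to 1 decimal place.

-0.8‰

δ₀ = (0.0112654/0.0112370 − 1)×1000 = (1.002527 − 1)×1000 = 2.527‰
α − 1 = ε/1000 = 0.0043
f^(α−1) = 0.458^(0.0043) = 0.996648
δ_res = (2.527 + 1000) × 0.996648 − 1000 = 999.167 − 1000 = -0.83‰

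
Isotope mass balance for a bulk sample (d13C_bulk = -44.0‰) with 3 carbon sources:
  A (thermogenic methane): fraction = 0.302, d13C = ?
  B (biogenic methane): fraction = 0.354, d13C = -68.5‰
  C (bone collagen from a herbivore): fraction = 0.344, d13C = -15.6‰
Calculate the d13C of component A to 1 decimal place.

-47.6‰

Isotope mass balance: δ_bulk = Σ fᵢ·δᵢ.
-44.0 = 0.302×δ_A + 0.354×(-68.5) + 0.344×(-15.6)
0.302·δ_A = -44.0 − (-29.615) = -14.385
δ_A = -14.385 / 0.302 = -47.63‰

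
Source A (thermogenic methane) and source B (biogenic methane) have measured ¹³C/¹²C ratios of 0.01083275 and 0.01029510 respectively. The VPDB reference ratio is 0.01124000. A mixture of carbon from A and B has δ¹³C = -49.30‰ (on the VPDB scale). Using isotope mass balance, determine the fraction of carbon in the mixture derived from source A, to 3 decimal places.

δ_A = (0.01083275/0.01124000 − 1)×1000 = (0.963768 − 1)×1000 = -36.232‰
δ_B = (0.01029510/0.01124000 − 1)×1000 = (0.915934 − 1)×1000 = -84.066‰
f_A = (δ_mix − δ_B)/(δ_A − δ_B) = (-49.30 − (-84.066))/(-36.232 − (-84.066))
f_A = 34.766 / 47.834 = 0.7268

0.727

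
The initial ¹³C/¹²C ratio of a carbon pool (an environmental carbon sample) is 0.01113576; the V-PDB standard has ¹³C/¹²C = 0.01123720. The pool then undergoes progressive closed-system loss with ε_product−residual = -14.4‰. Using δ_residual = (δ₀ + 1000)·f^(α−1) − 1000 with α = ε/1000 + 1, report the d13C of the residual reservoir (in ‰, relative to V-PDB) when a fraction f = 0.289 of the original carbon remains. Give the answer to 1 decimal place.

8.8‰

δ₀ = (0.01113576/0.01123720 − 1)×1000 = (0.990973 − 1)×1000 = -9.027‰
α − 1 = ε/1000 = -0.0144
f^(α−1) = 0.289^(-0.0144) = 1.018036
δ_res = (-9.027 + 1000) × 1.018036 − 1000 = 1008.846 − 1000 = 8.85‰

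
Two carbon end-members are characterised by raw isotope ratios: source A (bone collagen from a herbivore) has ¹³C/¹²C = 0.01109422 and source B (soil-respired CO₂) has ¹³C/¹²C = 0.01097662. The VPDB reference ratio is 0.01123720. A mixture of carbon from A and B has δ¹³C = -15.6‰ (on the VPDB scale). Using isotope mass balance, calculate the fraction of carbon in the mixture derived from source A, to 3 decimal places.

δ_A = (0.01109422/0.01123720 − 1)×1000 = (0.987276 − 1)×1000 = -12.724‰
δ_B = (0.01097662/0.01123720 − 1)×1000 = (0.976811 − 1)×1000 = -23.189‰
f_A = (δ_mix − δ_B)/(δ_A − δ_B) = (-15.6 − (-23.189))/(-12.724 − (-23.189))
f_A = 7.589 / 10.465 = 0.7252

0.725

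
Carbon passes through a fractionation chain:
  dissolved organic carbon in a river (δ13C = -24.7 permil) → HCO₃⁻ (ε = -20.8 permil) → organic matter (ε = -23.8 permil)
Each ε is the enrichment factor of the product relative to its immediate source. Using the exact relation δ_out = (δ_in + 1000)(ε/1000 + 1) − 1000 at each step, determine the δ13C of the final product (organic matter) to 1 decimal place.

step 1: δ = (-24.70 + 1000)·(-20.8/1000 + 1) − 1000 = -44.99 permil
step 2: δ = (-44.99 + 1000)·(-23.8/1000 + 1) − 1000 = -67.72 permil

-67.7 permil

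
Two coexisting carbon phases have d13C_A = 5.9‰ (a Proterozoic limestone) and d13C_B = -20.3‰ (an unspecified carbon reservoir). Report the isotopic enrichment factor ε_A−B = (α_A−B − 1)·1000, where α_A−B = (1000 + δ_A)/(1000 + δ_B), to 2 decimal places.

26.74‰

α_A−B = (1000 + 5.9) / (1000 + -20.3) = 1005.9 / 979.7 = 1.026743
ε_A−B = (1.026743 − 1) × 1000 = 26.743‰
(The approximation ε ≈ δ_A − δ_B would give 26.2‰.)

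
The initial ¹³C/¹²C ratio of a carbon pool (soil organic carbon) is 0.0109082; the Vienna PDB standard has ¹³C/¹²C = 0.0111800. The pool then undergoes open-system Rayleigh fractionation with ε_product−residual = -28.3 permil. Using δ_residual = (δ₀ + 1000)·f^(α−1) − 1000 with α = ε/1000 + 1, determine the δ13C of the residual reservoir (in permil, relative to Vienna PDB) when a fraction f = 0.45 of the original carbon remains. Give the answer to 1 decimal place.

-2.0 permil

δ₀ = (0.0109082/0.0111800 − 1)×1000 = (0.975689 − 1)×1000 = -24.311 permil
α − 1 = ε/1000 = -0.0283
f^(α−1) = 0.45^(-0.0283) = 1.022855
δ_res = (-24.311 + 1000) × 1.022855 − 1000 = 997.988 − 1000 = -2.01 permil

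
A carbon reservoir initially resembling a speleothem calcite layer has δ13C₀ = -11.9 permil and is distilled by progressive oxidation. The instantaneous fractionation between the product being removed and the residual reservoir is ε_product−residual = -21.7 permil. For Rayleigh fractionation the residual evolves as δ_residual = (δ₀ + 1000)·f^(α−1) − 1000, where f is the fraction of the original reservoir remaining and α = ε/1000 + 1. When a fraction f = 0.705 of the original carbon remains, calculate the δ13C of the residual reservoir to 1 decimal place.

-4.4 permil

Rayleigh residual: δ_res = (δ₀ + 1000)·f^(α−1) − 1000
α = ε/1000 + 1 = 0.97830, so α − 1 = -0.02170
f^(α−1) = 0.705^(-0.02170) = 1.007614
δ_res = (-11.9 + 1000) × 1.007614 − 1000 = 995.624 − 1000 = -4.38 permil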